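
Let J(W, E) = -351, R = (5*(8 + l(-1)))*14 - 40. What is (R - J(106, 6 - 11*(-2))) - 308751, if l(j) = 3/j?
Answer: -308090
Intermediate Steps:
R = 310 (R = (5*(8 + 3/(-1)))*14 - 40 = (5*(8 + 3*(-1)))*14 - 40 = (5*(8 - 3))*14 - 40 = (5*5)*14 - 40 = 25*14 - 40 = 350 - 40 = 310)
(R - J(106, 6 - 11*(-2))) - 308751 = (310 - 1*(-351)) - 308751 = (310 + 351) - 308751 = 661 - 308751 = -308090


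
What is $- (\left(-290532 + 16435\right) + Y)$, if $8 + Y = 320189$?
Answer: $-46084$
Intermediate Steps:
$Y = 320181$ ($Y = -8 + 320189 = 320181$)
$- (\left(-290532 + 16435\right) + Y) = - (\left(-290532 + 16435\right) + 320181) = - (-274097 + 320181) = \left(-1\right) 46084 = -46084$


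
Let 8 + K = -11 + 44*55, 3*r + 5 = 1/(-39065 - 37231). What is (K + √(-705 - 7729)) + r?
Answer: 549178607/228888 + I*√8434 ≈ 2399.3 + 91.837*I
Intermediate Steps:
r = -381481/228888 (r = -5/3 + 1/(3*(-39065 - 37231)) = -5/3 + (⅓)/(-76296) = -5/3 + (⅓)*(-1/76296) = -5/3 - 1/228888 = -381481/228888 ≈ -1.6667)
K = 2401 (K = -8 + (-11 + 44*55) = -8 + (-11 + 2420) = -8 + 2409 = 2401)
(K + √(-705 - 7729)) + r = (2401 + √(-705 - 7729)) - 381481/228888 = (2401 + √(-8434)) - 381481/228888 = (2401 + I*√8434) - 381481/228888 = 549178607/228888 + I*√8434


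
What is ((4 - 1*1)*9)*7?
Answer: 189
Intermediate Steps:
((4 - 1*1)*9)*7 = ((4 - 1)*9)*7 = (3*9)*7 = 27*7 = 189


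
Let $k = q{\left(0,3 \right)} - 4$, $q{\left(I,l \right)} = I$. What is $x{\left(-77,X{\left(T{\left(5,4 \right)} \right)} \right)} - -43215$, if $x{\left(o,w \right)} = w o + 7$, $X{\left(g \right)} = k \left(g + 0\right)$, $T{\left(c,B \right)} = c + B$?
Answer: $45994$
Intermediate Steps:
$T{\left(c,B \right)} = B + c$
$k = -4$ ($k = 0 - 4 = -4$)
$X{\left(g \right)} = - 4 g$ ($X{\left(g \right)} = - 4 \left(g + 0\right) = - 4 g$)
$x{\left(o,w \right)} = 7 + o w$ ($x{\left(o,w \right)} = o w + 7 = 7 + o w$)
$x{\left(-77,X{\left(T{\left(5,4 \right)} \right)} \right)} - -43215 = \left(7 - 77 \left(- 4 \left(4 + 5\right)\right)\right) - -43215 = \left(7 - 77 \left(\left(-4\right) 9\right)\right) + 43215 = \left(7 - -2772\right) + 43215 = \left(7 + 2772\right) + 43215 = 2779 + 43215 = 45994$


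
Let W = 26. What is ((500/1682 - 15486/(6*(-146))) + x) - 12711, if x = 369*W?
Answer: -380516841/122786 ≈ -3099.0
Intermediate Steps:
x = 9594 (x = 369*26 = 9594)
((500/1682 - 15486/(6*(-146))) + x) - 12711 = ((500/1682 - 15486/(6*(-146))) + 9594) - 12711 = ((500*(1/1682) - 15486/(-876)) + 9594) - 12711 = ((250/841 - 15486*(-1/876)) + 9594) - 12711 = ((250/841 + 2581/146) + 9594) - 12711 = (2207121/122786 + 9594) - 12711 = 1180216005/122786 - 12711 = -380516841/122786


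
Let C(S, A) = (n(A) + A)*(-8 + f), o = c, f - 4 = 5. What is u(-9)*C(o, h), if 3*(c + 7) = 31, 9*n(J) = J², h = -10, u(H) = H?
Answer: -10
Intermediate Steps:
f = 9 (f = 4 + 5 = 9)
n(J) = J²/9
c = 10/3 (c = -7 + (⅓)*31 = -7 + 31/3 = 10/3 ≈ 3.3333)
o = 10/3 ≈ 3.3333
C(S, A) = A + A²/9 (C(S, A) = (A²/9 + A)*(-8 + 9) = (A + A²/9)*1 = A + A²/9)
u(-9)*C(o, h) = -(-10)*(9 - 10) = -(-10)*(-1) = -9*10/9 = -10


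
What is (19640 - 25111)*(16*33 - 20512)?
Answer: 109332464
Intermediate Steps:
(19640 - 25111)*(16*33 - 20512) = -5471*(528 - 20512) = -5471*(-19984) = 109332464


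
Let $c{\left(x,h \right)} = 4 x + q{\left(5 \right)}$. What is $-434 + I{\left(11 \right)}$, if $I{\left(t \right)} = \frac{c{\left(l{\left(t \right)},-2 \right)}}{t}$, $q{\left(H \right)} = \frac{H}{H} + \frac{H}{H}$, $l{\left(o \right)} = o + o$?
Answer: $- \frac{4684}{11} \approx -425.82$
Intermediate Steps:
$l{\left(o \right)} = 2 o$
$q{\left(H \right)} = 2$ ($q{\left(H \right)} = 1 + 1 = 2$)
$c{\left(x,h \right)} = 2 + 4 x$ ($c{\left(x,h \right)} = 4 x + 2 = 2 + 4 x$)
$I{\left(t \right)} = \frac{2 + 8 t}{t}$ ($I{\left(t \right)} = \frac{2 + 4 \cdot 2 t}{t} = \frac{2 + 8 t}{t}$)
$-434 + I{\left(11 \right)} = -434 + \left(8 + \frac{2}{11}\right) = -434 + \frac{90}{11} = - \frac{4684}{11}$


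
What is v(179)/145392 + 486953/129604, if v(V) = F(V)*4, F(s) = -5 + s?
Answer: 1476859895/392570516 ≈ 3.7620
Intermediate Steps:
v(V) = -20 + 4*V (v(V) = (-5 + V)*4 = -20 + 4*V)
v(179)/145392 + 486953/129604 = (-20 + 4*179)/145392 + 486953/129604 = (-20 + 716)*(1/145392) + 486953*(1/129604) = 696*(1/145392) + 486953/129604 = 29/6058 + 486953/129604 = 1476859895/392570516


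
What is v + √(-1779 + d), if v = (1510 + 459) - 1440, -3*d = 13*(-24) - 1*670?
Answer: 529 + I*√13065/3 ≈ 529.0 + 38.101*I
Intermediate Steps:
d = 982/3 (d = -(13*(-24) - 1*670)/3 = -(-312 - 670)/3 = -⅓*(-982) = 982/3 ≈ 327.33)
v = 529 (v = 1969 - 1440 = 529)
v + √(-1779 + d) = 529 + √(-1779 + 982/3) = 529 + √(-4355/3) = 529 + I*√13065/3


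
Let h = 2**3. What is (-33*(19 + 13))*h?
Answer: -8448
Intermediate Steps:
h = 8
(-33*(19 + 13))*h = -33*(19 + 13)*8 = -33*32*8 = -1056*8 = -8448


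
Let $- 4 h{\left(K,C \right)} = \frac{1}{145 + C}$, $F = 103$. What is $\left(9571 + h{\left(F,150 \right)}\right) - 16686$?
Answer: $- \frac{8395701}{1180} \approx -7115.0$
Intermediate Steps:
$h{\left(K,C \right)} = - \frac{1}{4 \left(145 + C\right)}$
$\left(9571 + h{\left(F,150 \right)}\right) - 16686 = \left(9571 - \frac{1}{580 + 4 \cdot 150}\right) - 16686 = \left(9571 - \frac{1}{580 + 600}\right) - 16686 = \left(9571 - \frac{1}{1180}\right) - 16686 = \frac{11293779}{1180} - 16686 = - \frac{8395701}{1180}$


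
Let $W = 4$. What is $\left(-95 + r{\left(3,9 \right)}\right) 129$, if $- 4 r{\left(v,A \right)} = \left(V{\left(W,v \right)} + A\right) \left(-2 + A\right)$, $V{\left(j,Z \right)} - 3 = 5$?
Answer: $- \frac{64371}{4} \approx -16093.0$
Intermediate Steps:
$V{\left(j,Z \right)} = 8$ ($V{\left(j,Z \right)} = 3 + 5 = 8$)
$r{\left(v,A \right)} = - \frac{\left(-2 + A\right) \left(8 + A\right)}{4}$ ($r{\left(v,A \right)} = - \frac{\left(8 + A\right) \left(-2 + A\right)}{4} = - \frac{\left(-2 + A\right) \left(8 + A\right)}{4}$)
$\left(-95 + r{\left(3,9 \right)}\right) 129 = \left(-95 - \left(\frac{19}{2} + \frac{81}{4}\right)\right) 129 = \left(-95 - \frac{119}{4}\right) 129 = \left(- \frac{499}{4}\right) 129 = - \frac{64371}{4}$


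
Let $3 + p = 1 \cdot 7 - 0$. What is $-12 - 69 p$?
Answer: $-288$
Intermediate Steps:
$p = 4$ ($p = -3 + \left(1 \cdot 7 - 0\right) = -3 + \left(7 + 0\right) = -3 + 7 = 4$)
$-12 - 69 p = -12 - 276 = -288$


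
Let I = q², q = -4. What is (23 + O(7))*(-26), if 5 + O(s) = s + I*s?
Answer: -3562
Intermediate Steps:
I = 16 (I = (-4)² = 16)
O(s) = -5 + 17*s (O(s) = -5 + (s + 16*s) = -5 + 17*s)
(23 + O(7))*(-26) = (23 + (-5 + 17*7))*(-26) = (23 + (-5 + 119))*(-26) = (23 + 114)*(-26) = 137*(-26) = -3562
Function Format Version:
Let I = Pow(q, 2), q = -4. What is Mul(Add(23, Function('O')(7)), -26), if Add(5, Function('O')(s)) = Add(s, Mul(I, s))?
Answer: -3562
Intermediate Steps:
I = 16 (I = Pow(-4, 2) = 16)
Function('O')(s) = Add(-5, Mul(17, s)) (Function('O')(s) = Add(-5, Add(s, Mul(16, s))) = Add(-5, Mul(17, s)))
Mul(Add(23, Function('O')(7)), -26) = Mul(Add(23, Add(-5, Mul(17, 7))), -26) = Mul(Add(23, Add(-5, 119)), -26) = Mul(Add(23, 114), -26) = Mul(137, -26) = -3562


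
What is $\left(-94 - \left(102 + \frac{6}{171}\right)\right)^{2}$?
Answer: $\frac{124858276}{3249} \approx 38430.0$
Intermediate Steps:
$\left(-94 - \left(102 + \frac{6}{171}\right)\right)^{2} = \left(-94 - \frac{5816}{57}\right)^{2} = \left(- \frac{11174}{57}\right)^{2} = \frac{124858276}{3249}$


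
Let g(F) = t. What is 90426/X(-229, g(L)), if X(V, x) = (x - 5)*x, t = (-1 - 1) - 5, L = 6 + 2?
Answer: 2153/2 ≈ 1076.5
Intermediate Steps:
L = 8
t = -7 (t = -2 - 5 = -7)
g(F) = -7
X(V, x) = x*(-5 + x) (X(V, x) = (-5 + x)*x = x*(-5 + x))
90426/X(-229, g(L)) = 90426/((-7*(-5 - 7))) = 90426/((-7*(-12))) = 90426/84 = 90426*(1/84) = 2153/2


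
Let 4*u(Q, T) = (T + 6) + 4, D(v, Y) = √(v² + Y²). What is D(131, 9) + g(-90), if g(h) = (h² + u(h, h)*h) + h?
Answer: 9810 + √17242 ≈ 9941.3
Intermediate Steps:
D(v, Y) = √(Y² + v²)
u(Q, T) = 5/2 + T/4 (u(Q, T) = ((T + 6) + 4)/4 = ((6 + T) + 4)/4 = (10 + T)/4 = 5/2 + T/4)
g(h) = h + h² + h*(5/2 + h/4) (g(h) = (h² + (5/2 + h/4)*h) + h = (h² + h*(5/2 + h/4)) + h = h + h² + h*(5/2 + h/4))
D(131, 9) + g(-90) = √(9² + 131²) + (¼)*(-90)*(14 + 5*(-90)) = √(81 + 17161) + (¼)*(-90)*(14 - 450) = √17242 + (¼)*(-90)*(-436) = √17242 + 9810 = 9810 + √17242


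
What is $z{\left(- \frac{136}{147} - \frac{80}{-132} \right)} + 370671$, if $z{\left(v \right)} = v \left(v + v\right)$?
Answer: $\frac{107687768759}{290521} \approx 3.7067 \cdot 10^{5}$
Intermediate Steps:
$z{\left(v \right)} = 2 v^{2}$ ($z{\left(v \right)} = v 2 v = 2 v^{2}$)
$z{\left(- \frac{136}{147} - \frac{80}{-132} \right)} + 370671 = 2 \left(- \frac{136}{147} - \frac{80}{-132}\right)^{2} + 370671 = 2 \left(\left(-136\right) \frac{1}{147} - - \frac{20}{33}\right)^{2} + 370671 = 2 \left(- \frac{136}{147} + \frac{20}{33}\right)^{2} + 370671 = 2 \left(- \frac{172}{539}\right)^{2} + 370671 = 2 \cdot \frac{29584}{290521} + 370671 = \frac{59168}{290521} + 370671 = \frac{107687768759}{290521}$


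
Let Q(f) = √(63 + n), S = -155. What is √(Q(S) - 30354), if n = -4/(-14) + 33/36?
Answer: √(-53544456 + 42*√113253)/42 ≈ 174.2*I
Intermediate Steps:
n = 101/84 (n = -4*(-1/14) + 33*(1/36) = 2/7 + 11/12 = 101/84 ≈ 1.2024)
Q(f) = √113253/42 (Q(f) = √(63 + 101/84) = √(5393/84) = √113253/42)
√(Q(S) - 30354) = √(√113253/42 - 30354) = √(-30354 + √113253/42)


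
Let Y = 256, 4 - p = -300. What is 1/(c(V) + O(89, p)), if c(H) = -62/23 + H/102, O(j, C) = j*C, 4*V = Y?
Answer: 1173/31734262 ≈ 3.6963e-5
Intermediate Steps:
p = 304 (p = 4 - 1*(-300) = 4 + 300 = 304)
V = 64 (V = (¼)*256 = 64)
O(j, C) = C*j
c(H) = -62/23 + H/102 (c(H) = -62*1/23 + H*(1/102) = -62/23 + H/102)
1/(c(V) + O(89, p)) = 1/((-62/23 + (1/102)*64) + 304*89) = 1/((-62/23 + 32/51) + 27056) = 1/(-2426/1173 + 27056) = 1/(31734262/1173) = 1173/31734262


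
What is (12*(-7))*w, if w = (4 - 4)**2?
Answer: 0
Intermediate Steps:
w = 0 (w = 0**2 = 0)
(12*(-7))*w = (12*(-7))*0 = -84*0 = 0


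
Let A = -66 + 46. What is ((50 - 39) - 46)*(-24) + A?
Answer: 820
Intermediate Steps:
A = -20
((50 - 39) - 46)*(-24) + A = ((50 - 39) - 46)*(-24) - 20 = (11 - 46)*(-24) - 20 = -35*(-24) - 20 = 840 - 20 = 820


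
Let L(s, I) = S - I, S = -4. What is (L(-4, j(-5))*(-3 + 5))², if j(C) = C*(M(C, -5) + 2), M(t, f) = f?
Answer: 1444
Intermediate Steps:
j(C) = -3*C (j(C) = C*(-5 + 2) = C*(-3) = -3*C)
L(s, I) = -4 - I
(L(-4, j(-5))*(-3 + 5))² = ((-4 - (-3)*(-5))*(-3 + 5))² = ((-4 - 1*15)*2)² = ((-4 - 15)*2)² = (-19*2)² = (-38)² = 1444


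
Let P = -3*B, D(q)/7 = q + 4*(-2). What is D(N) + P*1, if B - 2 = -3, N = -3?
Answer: -74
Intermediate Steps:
B = -1 (B = 2 - 3 = -1)
D(q) = -56 + 7*q (D(q) = 7*(q + 4*(-2)) = 7*(q - 8) = 7*(-8 + q) = -56 + 7*q)
P = 3 (P = -3*(-1) = 3)
D(N) + P*1 = (-56 + 7*(-3)) + 3*1 = (-56 - 21) + 3 = -77 + 3 = -74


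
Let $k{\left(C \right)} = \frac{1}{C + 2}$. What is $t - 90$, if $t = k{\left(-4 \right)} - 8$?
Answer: $- \frac{197}{2} \approx -98.5$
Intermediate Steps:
$k{\left(C \right)} = \frac{1}{2 + C}$
$t = - \frac{17}{2}$ ($t = \frac{1}{2 - 4} - 8 = \frac{1}{-2} - 8 = - \frac{1}{2} - 8 = - \frac{17}{2} \approx -8.5$)
$t - 90 = - \frac{17}{2} - 90 = - \frac{197}{2}$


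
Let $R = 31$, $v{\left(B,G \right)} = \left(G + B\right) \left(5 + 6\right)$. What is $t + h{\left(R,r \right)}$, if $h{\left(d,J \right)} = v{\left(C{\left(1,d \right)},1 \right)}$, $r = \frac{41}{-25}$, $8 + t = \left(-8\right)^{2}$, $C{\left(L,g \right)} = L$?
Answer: $78$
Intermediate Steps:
$t = 56$ ($t = -8 + \left(-8\right)^{2} = -8 + 64 = 56$)
$r = - \frac{41}{25}$ ($r = 41 \left(- \frac{1}{25}\right) = - \frac{41}{25} \approx -1.64$)
$v{\left(B,G \right)} = 11 B + 11 G$ ($v{\left(B,G \right)} = \left(B + G\right) 11 = 11 B + 11 G$)
$h{\left(d,J \right)} = 22$ ($h{\left(d,J \right)} = 11 \cdot 1 + 11 \cdot 1 = 11 + 11 = 22$)
$t + h{\left(R,r \right)} = 56 + 22 = 78$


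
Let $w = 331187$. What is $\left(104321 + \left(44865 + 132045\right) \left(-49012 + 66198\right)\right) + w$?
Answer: $3040810768$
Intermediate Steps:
$\left(104321 + \left(44865 + 132045\right) \left(-49012 + 66198\right)\right) + w = \left(104321 + \left(44865 + 132045\right) \left(-49012 + 66198\right)\right) + 331187 = \left(104321 + 176910 \cdot 17186\right) + 331187 = \left(104321 + 3040375260\right) + 331187 = 3040479581 + 331187 = 3040810768$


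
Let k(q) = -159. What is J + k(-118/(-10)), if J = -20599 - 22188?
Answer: -42946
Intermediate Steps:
J = -42787
J + k(-118/(-10)) = -42787 - 159 = -42946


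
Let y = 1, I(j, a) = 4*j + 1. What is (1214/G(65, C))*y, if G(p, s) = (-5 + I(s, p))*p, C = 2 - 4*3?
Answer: -607/1430 ≈ -0.42448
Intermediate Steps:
I(j, a) = 1 + 4*j
C = -10 (C = 2 - 12 = -10)
G(p, s) = p*(-4 + 4*s) (G(p, s) = (-5 + (1 + 4*s))*p = (-4 + 4*s)*p = p*(-4 + 4*s))
(1214/G(65, C))*y = (1214/((4*65*(-1 - 10))))*1 = (1214/((4*65*(-11))))*1 = (1214/(-2860))*1 = (1214*(-1/2860))*1 = -607/1430*1 = -607/1430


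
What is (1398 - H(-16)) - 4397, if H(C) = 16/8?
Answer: -3001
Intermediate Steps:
H(C) = 2 (H(C) = 16*(1/8) = 2)
(1398 - H(-16)) - 4397 = (1398 - 1*2) - 4397 = (1398 - 2) - 4397 = 1396 - 4397 = -3001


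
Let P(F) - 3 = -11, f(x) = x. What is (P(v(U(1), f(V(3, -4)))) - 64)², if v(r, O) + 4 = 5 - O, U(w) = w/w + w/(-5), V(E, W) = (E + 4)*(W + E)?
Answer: 5184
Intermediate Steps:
V(E, W) = (4 + E)*(E + W)
U(w) = 1 - w/5 (U(w) = 1 + w*(-⅕) = 1 - w/5)
v(r, O) = 1 - O (v(r, O) = -4 + (5 - O) = 1 - O)
P(F) = -8 (P(F) = 3 - 11 = -8)
(P(v(U(1), f(V(3, -4)))) - 64)² = (-8 - 64)² = (-72)² = 5184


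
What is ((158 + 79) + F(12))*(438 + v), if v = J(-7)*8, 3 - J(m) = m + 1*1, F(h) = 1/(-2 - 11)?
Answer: 1570800/13 ≈ 1.2083e+5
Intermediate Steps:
F(h) = -1/13 (F(h) = 1/(-13) = -1/13)
J(m) = 2 - m (J(m) = 3 - (m + 1*1) = 3 - (m + 1) = 3 - (1 + m) = 3 + (-1 - m) = 2 - m)
v = 72 (v = (2 - 1*(-7))*8 = (2 + 7)*8 = 9*8 = 72)
((158 + 79) + F(12))*(438 + v) = ((158 + 79) - 1/13)*(438 + 72) = (237 - 1/13)*510 = (3080/13)*510 = 1570800/13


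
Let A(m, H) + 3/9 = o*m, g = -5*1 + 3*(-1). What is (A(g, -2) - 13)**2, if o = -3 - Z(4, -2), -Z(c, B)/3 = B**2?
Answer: 65536/9 ≈ 7281.8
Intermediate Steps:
Z(c, B) = -3*B**2
o = 9 (o = -3 - (-3)*(-2)**2 = -3 - (-3)*4 = -3 - 1*(-12) = -3 + 12 = 9)
g = -8 (g = -5 - 3 = -8)
A(m, H) = -1/3 + 9*m
(A(g, -2) - 13)**2 = ((-1/3 + 9*(-8)) - 13)**2 = ((-1/3 - 72) - 13)**2 = (-217/3 - 13)**2 = (-256/3)**2 = 65536/9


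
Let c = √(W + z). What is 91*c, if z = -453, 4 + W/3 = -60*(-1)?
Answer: 91*I*√285 ≈ 1536.3*I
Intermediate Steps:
W = 168 (W = -12 + 3*(-60*(-1)) = -12 + 3*60 = -12 + 180 = 168)
c = I*√285 (c = √(168 - 453) = √(-285) = I*√285 ≈ 16.882*I)
91*c = 91*(I*√285) = 91*I*√285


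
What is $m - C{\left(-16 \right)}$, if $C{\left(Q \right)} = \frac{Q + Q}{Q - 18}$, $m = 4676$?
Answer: $\frac{79476}{17} \approx 4675.1$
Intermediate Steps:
$C{\left(Q \right)} = \frac{2 Q}{-18 + Q}$
$m - C{\left(-16 \right)} = 4676 - 2 \left(-16\right) \frac{1}{-18 - 16} = 4676 - 2 \left(-16\right) \frac{1}{-34} = 4676 - 2 \left(-16\right) \left(- \frac{1}{34}\right) = 4676 - \frac{16}{17} = \frac{79476}{17}$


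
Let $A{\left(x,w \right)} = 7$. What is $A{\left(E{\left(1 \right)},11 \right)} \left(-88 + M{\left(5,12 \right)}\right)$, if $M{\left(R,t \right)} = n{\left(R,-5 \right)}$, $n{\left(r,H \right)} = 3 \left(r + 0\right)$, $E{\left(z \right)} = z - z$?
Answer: $-511$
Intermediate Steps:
$E{\left(z \right)} = 0$
$n{\left(r,H \right)} = 3 r$
$M{\left(R,t \right)} = 3 R$
$A{\left(E{\left(1 \right)},11 \right)} \left(-88 + M{\left(5,12 \right)}\right) = 7 \left(-88 + 3 \cdot 5\right) = 7 \left(-88 + 15\right) = 7 \left(-73\right) = -511$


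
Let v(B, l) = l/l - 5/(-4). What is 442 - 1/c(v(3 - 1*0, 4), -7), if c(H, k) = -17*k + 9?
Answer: 56575/128 ≈ 441.99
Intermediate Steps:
v(B, l) = 9/4 (v(B, l) = 1 - 5*(-¼) = 1 + 5/4 = 9/4)
c(H, k) = 9 - 17*k
442 - 1/c(v(3 - 1*0, 4), -7) = 442 - 1/(9 - 17*(-7)) = 442 - 1/(9 + 119) = 442 - 1/128 = 56575/128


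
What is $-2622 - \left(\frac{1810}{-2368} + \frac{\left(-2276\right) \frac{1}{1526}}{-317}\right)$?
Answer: $- \frac{750658396345}{286375264} \approx -2621.2$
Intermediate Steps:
$-2622 - \left(\frac{1810}{-2368} + \frac{\left(-2276\right) \frac{1}{1526}}{-317}\right) = -2622 - \left(1810 \left(- \frac{1}{2368}\right) + \left(-2276\right) \frac{1}{1526} \left(- \frac{1}{317}\right)\right) = -2622 - \left(- \frac{905}{1184} - - \frac{1138}{241871}\right) = -2622 - \left(- \frac{905}{1184} + \frac{1138}{241871}\right) = -2622 - - \frac{217545863}{286375264} = -2622 + \frac{217545863}{286375264} = - \frac{750658396345}{286375264}$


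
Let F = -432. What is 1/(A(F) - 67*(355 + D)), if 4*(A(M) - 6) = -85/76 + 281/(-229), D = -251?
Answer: -69616/484707413 ≈ -0.00014362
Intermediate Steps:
A(M) = 376875/69616 (A(M) = 6 + (-85/76 + 281/(-229))/4 = 6 + (-85*1/76 + 281*(-1/229))/4 = 6 + (-85/76 - 281/229)/4 = 6 + (¼)*(-40821/17404) = 6 - 40821/69616 = 376875/69616)
1/(A(F) - 67*(355 + D)) = 1/(376875/69616 - 67*(355 - 251)) = 1/(376875/69616 - 67*104) = 1/(376875/69616 - 6968) = 1/(-484707413/69616) = -69616/484707413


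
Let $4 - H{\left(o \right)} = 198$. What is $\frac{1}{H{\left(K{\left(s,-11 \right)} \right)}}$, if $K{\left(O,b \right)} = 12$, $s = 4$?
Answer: $- \frac{1}{194} \approx -0.0051546$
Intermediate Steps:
$H{\left(o \right)} = -194$ ($H{\left(o \right)} = 4 - 198 = -194$)
$\frac{1}{H{\left(K{\left(s,-11 \right)} \right)}} = \frac{1}{-194} = - \frac{1}{194}$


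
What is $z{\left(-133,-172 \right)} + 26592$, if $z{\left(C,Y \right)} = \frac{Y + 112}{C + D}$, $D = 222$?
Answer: $\frac{2366628}{89} \approx 26591.0$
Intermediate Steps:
$z{\left(C,Y \right)} = \frac{112 + Y}{222 + C}$ ($z{\left(C,Y \right)} = \frac{Y + 112}{C + 222} = \frac{112 + Y}{222 + C}$)
$z{\left(-133,-172 \right)} + 26592 = \frac{112 - 172}{222 - 133} + 26592 = \frac{1}{89} \left(-60\right) + 26592 = - \frac{60}{89} + 26592 = \frac{2366628}{89}$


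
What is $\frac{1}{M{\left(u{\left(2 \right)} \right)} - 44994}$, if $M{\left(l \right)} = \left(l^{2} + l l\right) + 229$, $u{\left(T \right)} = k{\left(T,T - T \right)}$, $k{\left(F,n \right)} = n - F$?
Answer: $- \frac{1}{44757} \approx -2.2343 \cdot 10^{-5}$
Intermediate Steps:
$u{\left(T \right)} = - T$ ($u{\left(T \right)} = \left(T - T\right) - T = 0 - T = - T$)
$M{\left(l \right)} = 229 + 2 l^{2}$ ($M{\left(l \right)} = \left(l^{2} + l^{2}\right) + 229 = 2 l^{2} + 229 = 229 + 2 l^{2}$)
$\frac{1}{M{\left(u{\left(2 \right)} \right)} - 44994} = \frac{1}{\left(229 + 2 \left(\left(-1\right) 2\right)^{2}\right) - 44994} = \frac{1}{\left(229 + 2 \left(-2\right)^{2}\right) - 44994} = \frac{1}{\left(229 + 2 \cdot 4\right) - 44994} = \frac{1}{\left(229 + 8\right) - 44994} = \frac{1}{237 - 44994} = \frac{1}{-44757} = - \frac{1}{44757}$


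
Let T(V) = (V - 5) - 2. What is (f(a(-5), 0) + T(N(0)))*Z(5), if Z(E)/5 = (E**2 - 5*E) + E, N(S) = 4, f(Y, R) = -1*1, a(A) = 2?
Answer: -100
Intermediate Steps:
f(Y, R) = -1
T(V) = -7 + V (T(V) = (-5 + V) - 2 = -7 + V)
Z(E) = -20*E + 5*E**2 (Z(E) = 5*((E**2 - 5*E) + E) = 5*(E**2 - 4*E) = -20*E + 5*E**2)
(f(a(-5), 0) + T(N(0)))*Z(5) = (-1 + (-7 + 4))*(5*5*(-4 + 5)) = (-1 - 3)*(5*5*1) = -4*25 = -100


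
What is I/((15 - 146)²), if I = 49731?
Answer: 49731/17161 ≈ 2.8979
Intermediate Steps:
I/((15 - 146)²) = 49731/((15 - 146)²) = 49731/((-131)²) = 49731/17161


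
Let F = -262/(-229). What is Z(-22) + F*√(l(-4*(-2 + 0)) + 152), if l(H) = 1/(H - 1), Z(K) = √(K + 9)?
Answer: 262*√7455/1603 + I*√13 ≈ 14.112 + 3.6056*I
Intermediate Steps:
Z(K) = √(9 + K)
l(H) = 1/(-1 + H)
F = 262/229 (F = -262*(-1/229) = 262/229 ≈ 1.1441)
Z(-22) + F*√(l(-4*(-2 + 0)) + 152) = √(9 - 22) + 262*√(1/(-1 - 4*(-2 + 0)) + 152)/229 = √(-13) + 262*√(1/(-1 - 4*(-2)) + 152)/229 = I*√13 + 262*√(1/(-1 + 8) + 152)/229 = I*√13 + 262*√(1/7 + 152)/229 = I*√13 + 262*√(⅐ + 152)/229 = I*√13 + 262*√(1065/7)/229 = I*√13 + 262*(√7455/7)/229 = I*√13 + 262*√7455/1603 = 262*√7455/1603 + I*√13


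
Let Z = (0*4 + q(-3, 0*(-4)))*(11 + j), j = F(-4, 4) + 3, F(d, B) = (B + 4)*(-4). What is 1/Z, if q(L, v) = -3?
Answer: 1/54 ≈ 0.018519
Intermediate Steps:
F(d, B) = -16 - 4*B (F(d, B) = (4 + B)*(-4) = -16 - 4*B)
j = -29 (j = (-16 - 4*4) + 3 = (-16 - 16) + 3 = -32 + 3 = -29)
Z = 54 (Z = (0*4 - 3)*(11 - 29) = (0 - 3)*(-18) = -3*(-18) = 54)
1/Z = 1/54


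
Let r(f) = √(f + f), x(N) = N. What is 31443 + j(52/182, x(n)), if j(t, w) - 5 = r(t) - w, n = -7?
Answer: 31455 + 2*√7/7 ≈ 31456.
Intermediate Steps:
r(f) = √2*√f (r(f) = √(2*f) = √2*√f)
j(t, w) = 5 - w + √2*√t (j(t, w) = 5 + (√2*√t - w) = 5 + (-w + √2*√t) = 5 - w + √2*√t)
31443 + j(52/182, x(n)) = 31443 + (5 - 1*(-7) + √2*√(52/182)) = 31443 + (5 + 7 + √2*√(52*(1/182))) = 31443 + (5 + 7 + √2*√(2/7)) = 31443 + (5 + 7 + √2*(√14/7)) = 31443 + (5 + 7 + 2*√7/7) = 31443 + (12 + 2*√7/7) = 31455 + 2*√7/7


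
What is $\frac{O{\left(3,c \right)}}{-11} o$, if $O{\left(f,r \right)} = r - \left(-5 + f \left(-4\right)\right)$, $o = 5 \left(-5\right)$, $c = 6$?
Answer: $\frac{575}{11} \approx 52.273$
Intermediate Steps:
$o = -25$
$O{\left(f,r \right)} = 5 + r + 4 f$ ($O{\left(f,r \right)} = r - \left(-5 - 4 f\right) = r + \left(5 + 4 f\right) = 5 + r + 4 f$)
$\frac{O{\left(3,c \right)}}{-11} o = \frac{5 + 6 + 4 \cdot 3}{-11} \left(-25\right) = \left(5 + 6 + 12\right) \left(- \frac{1}{11}\right) \left(-25\right) = 23 \left(- \frac{1}{11}\right) \left(-25\right) = \left(- \frac{23}{11}\right) \left(-25\right) = \frac{575}{11}$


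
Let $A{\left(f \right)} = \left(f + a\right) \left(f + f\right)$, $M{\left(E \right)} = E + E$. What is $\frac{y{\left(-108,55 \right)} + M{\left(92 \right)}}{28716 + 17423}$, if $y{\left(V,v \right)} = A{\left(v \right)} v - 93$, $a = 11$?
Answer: $\frac{399391}{46139} \approx 8.6563$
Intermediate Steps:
$M{\left(E \right)} = 2 E$
$A{\left(f \right)} = 2 f \left(11 + f\right)$ ($A{\left(f \right)} = \left(f + 11\right) \left(f + f\right) = \left(11 + f\right) 2 f = 2 f \left(11 + f\right)$)
$y{\left(V,v \right)} = -93 + 2 v^{2} \left(11 + v\right)$ ($y{\left(V,v \right)} = 2 v \left(11 + v\right) v - 93 = 2 v^{2} \left(11 + v\right) - 93 = -93 + 2 v^{2} \left(11 + v\right)$)
$\frac{y{\left(-108,55 \right)} + M{\left(92 \right)}}{28716 + 17423} = \frac{\left(-93 + 2 \cdot 55^{2} \left(11 + 55\right)\right) + 2 \cdot 92}{28716 + 17423} = \frac{\left(-93 + 2 \cdot 3025 \cdot 66\right) + 184}{46139} = \left(\left(-93 + 399300\right) + 184\right) \frac{1}{46139} = \left(399207 + 184\right) \frac{1}{46139} = 399391 \cdot \frac{1}{46139} = \frac{399391}{46139}$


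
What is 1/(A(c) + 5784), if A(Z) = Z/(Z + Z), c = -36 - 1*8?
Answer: 2/11569 ≈ 0.00017288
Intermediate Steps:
c = -44 (c = -36 - 8 = -44)
A(Z) = 1/2 (A(Z) = Z/((2*Z)) = Z*(1/(2*Z)) = 1/2)
1/(A(c) + 5784) = 1/(1/2 + 5784) = 1/(11569/2) = 2/11569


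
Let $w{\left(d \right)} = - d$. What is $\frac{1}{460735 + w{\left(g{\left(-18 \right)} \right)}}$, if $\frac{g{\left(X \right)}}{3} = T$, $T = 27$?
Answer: $\frac{1}{460654} \approx 2.1708 \cdot 10^{-6}$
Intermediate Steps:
$g{\left(X \right)} = 81$ ($g{\left(X \right)} = 3 \cdot 27 = 81$)
$\frac{1}{460735 + w{\left(g{\left(-18 \right)} \right)}} = \frac{1}{460735 - 81} = \frac{1}{460654}$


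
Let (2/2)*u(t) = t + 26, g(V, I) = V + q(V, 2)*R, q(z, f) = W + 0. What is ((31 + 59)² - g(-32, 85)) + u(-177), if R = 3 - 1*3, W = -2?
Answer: 7981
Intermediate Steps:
q(z, f) = -2 (q(z, f) = -2 + 0 = -2)
R = 0 (R = 3 - 3 = 0)
g(V, I) = V (g(V, I) = V - 2*0 = V + 0 = V)
u(t) = 26 + t (u(t) = t + 26 = 26 + t)
((31 + 59)² - g(-32, 85)) + u(-177) = ((31 + 59)² - 1*(-32)) + (26 - 177) = (90² + 32) - 151 = (8100 + 32) - 151 = 8132 - 151 = 7981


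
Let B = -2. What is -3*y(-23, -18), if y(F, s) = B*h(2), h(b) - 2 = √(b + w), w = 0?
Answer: 12 + 6*√2 ≈ 20.485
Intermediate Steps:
h(b) = 2 + √b (h(b) = 2 + √(b + 0) = 2 + √b)
y(F, s) = -4 - 2*√2 (y(F, s) = -2*(2 + √2) = -4 - 2*√2)
-3*y(-23, -18) = -3*(-4 - 2*√2) = 12 + 6*√2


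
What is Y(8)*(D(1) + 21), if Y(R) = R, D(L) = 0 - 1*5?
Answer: 128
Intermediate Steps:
D(L) = -5 (D(L) = 0 - 5 = -5)
Y(8)*(D(1) + 21) = 8*(-5 + 21) = 8*16 = 128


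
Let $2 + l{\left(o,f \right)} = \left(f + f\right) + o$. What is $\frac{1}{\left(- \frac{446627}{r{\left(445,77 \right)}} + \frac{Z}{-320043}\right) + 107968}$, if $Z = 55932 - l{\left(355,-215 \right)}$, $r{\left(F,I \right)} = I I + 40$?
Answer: $\frac{1910336667}{206111955099974} \approx 9.2684 \cdot 10^{-6}$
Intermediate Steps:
$r{\left(F,I \right)} = 40 + I^{2}$ ($r{\left(F,I \right)} = I^{2} + 40 = 40 + I^{2}$)
$l{\left(o,f \right)} = -2 + o + 2 f$ ($l{\left(o,f \right)} = -2 + \left(\left(f + f\right) + o\right) = -2 + \left(2 f + o\right) = -2 + \left(o + 2 f\right) = -2 + o + 2 f$)
$Z = 56009$ ($Z = 55932 - \left(-2 + 355 + 2 \left(-215\right)\right) = 55932 - \left(-2 + 355 - 430\right) = 55932 - -77 = 55932 + 77 = 56009$)
$\frac{1}{\left(- \frac{446627}{r{\left(445,77 \right)}} + \frac{Z}{-320043}\right) + 107968} = \frac{1}{\left(- \frac{446627}{40 + 77^{2}} + \frac{56009}{-320043}\right) + 107968} = \frac{1}{\left(- \frac{446627}{40 + 5929} + 56009 \left(- \frac{1}{320043}\right)\right) + 107968} = \frac{1}{\left(- \frac{446627}{5969} - \frac{56009}{320043}\right) + 107968} = \frac{1}{- \frac{143274162682}{1910336667} + 107968} = \frac{1}{\frac{206111955099974}{1910336667}} = \frac{1910336667}{206111955099974}$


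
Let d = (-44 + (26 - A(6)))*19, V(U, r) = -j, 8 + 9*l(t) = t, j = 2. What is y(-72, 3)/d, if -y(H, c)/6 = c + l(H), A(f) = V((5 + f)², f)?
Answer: -53/456 ≈ -0.11623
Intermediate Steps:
l(t) = -8/9 + t/9
V(U, r) = -2 (V(U, r) = -1*2 = -2)
A(f) = -2
y(H, c) = 16/3 - 6*c - 2*H/3 (y(H, c) = -6*(c + (-8/9 + H/9)) = -6*(-8/9 + c + H/9) = 16/3 - 6*c - 2*H/3)
d = -304 (d = (-44 + (26 - 1*(-2)))*19 = (-44 + (26 + 2))*19 = (-44 + 28)*19 = -16*19 = -304)
y(-72, 3)/d = (16/3 - 6*3 - ⅔*(-72))/(-304) = (16/3 - 18 + 48)*(-1/304) = (106/3)*(-1/304) = -53/456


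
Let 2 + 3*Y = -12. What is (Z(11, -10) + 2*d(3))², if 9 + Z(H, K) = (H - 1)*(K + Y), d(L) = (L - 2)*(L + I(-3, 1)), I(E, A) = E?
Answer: 218089/9 ≈ 24232.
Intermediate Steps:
Y = -14/3 (Y = -⅔ + (⅓)*(-12) = -⅔ - 4 = -14/3 ≈ -4.6667)
d(L) = (-3 + L)*(-2 + L) (d(L) = (L - 2)*(L - 3) = (-2 + L)*(-3 + L) = (-3 + L)*(-2 + L))
Z(H, K) = -9 + (-1 + H)*(-14/3 + K) (Z(H, K) = -9 + (H - 1)*(K - 14/3) = -9 + (-1 + H)*(-14/3 + K))
(Z(11, -10) + 2*d(3))² = ((-13/3 - 1*(-10) - 14/3*11 + 11*(-10)) + 2*(6 + 3² - 5*3))² = ((-13/3 + 10 - 154/3 - 110) + 2*(6 + 9 - 15))² = (-467/3 + 2*0)² = (-467/3 + 0)² = (-467/3)² = 218089/9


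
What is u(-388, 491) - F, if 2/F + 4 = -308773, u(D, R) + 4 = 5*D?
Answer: -600262486/308777 ≈ -1944.0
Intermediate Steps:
u(D, R) = -4 + 5*D
F = -2/308777 (F = 2/(-4 - 308773) = 2/(-308777) = 2*(-1/308777) = -2/308777 ≈ -6.4772e-6)
u(-388, 491) - F = (-4 + 5*(-388)) - 1*(-2/308777) = (-4 - 1940) + 2/308777 = -1944 + 2/308777 = -600262486/308777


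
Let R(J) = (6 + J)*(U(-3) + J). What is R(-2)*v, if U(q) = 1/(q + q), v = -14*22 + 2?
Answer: 2652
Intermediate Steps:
v = -306 (v = -308 + 2 = -306)
U(q) = 1/(2*q)
R(J) = (6 + J)*(-1/6 + J) (R(J) = (6 + J)*((1/2)/(-3) + J) = (6 + J)*((1/2)*(-1/3) + J) = (6 + J)*(-1/6 + J))
R(-2)*v = (-1 + (-2)**2 + (35/6)*(-2))*(-306) = (-1 + 4 - 35/3)*(-306) = -26/3*(-306) = 2652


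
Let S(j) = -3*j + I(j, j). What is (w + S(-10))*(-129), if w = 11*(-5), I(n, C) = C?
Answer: 4515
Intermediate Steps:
S(j) = -2*j (S(j) = -3*j + j = -2*j)
w = -55
(w + S(-10))*(-129) = (-55 - 2*(-10))*(-129) = (-55 + 20)*(-129) = -35*(-129) = 4515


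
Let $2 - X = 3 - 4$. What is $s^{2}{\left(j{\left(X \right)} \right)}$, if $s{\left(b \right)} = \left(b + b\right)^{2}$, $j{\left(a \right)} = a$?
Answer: $1296$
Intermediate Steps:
$X = 3$ ($X = 2 - \left(3 - 4\right) = 2 - -1 = 2 + 1 = 3$)
$s{\left(b \right)} = 4 b^{2}$ ($s{\left(b \right)} = \left(2 b\right)^{2} = 4 b^{2}$)
$s^{2}{\left(j{\left(X \right)} \right)} = \left(4 \cdot 3^{2}\right)^{2} = \left(4 \cdot 9\right)^{2} = 36^{2} = 1296$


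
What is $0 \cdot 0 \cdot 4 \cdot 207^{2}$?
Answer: $0$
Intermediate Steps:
$0 \cdot 0 \cdot 4 \cdot 207^{2} = 0 \cdot 4 \cdot 42849 = 0 \cdot 42849 = 0$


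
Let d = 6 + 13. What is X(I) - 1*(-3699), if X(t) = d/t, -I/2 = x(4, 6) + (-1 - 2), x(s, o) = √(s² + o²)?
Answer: 318057/86 - 19*√13/43 ≈ 3696.7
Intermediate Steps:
x(s, o) = √(o² + s²)
d = 19
I = 6 - 4*√13 (I = -2*(√(6² + 4²) + (-1 - 2)) = -2*(√(36 + 16) - 3) = -2*(√52 - 3) = -2*(2*√13 - 3) = -2*(-3 + 2*√13) = 6 - 4*√13 ≈ -8.4222)
X(t) = 19/t
X(I) - 1*(-3699) = 19/(6 - 4*√13) - 1*(-3699) = 19/(6 - 4*√13) + 3699 = 3699 + 19/(6 - 4*√13)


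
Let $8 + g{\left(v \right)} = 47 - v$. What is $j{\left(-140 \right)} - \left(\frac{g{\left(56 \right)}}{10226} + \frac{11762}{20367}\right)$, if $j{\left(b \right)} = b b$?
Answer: $\frac{4082029731227}{208272942} \approx 19599.0$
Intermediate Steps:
$g{\left(v \right)} = 39 - v$ ($g{\left(v \right)} = -8 - \left(-47 + v\right) = 39 - v$)
$j{\left(b \right)} = b^{2}$
$j{\left(-140 \right)} - \left(\frac{g{\left(56 \right)}}{10226} + \frac{11762}{20367}\right) = \left(-140\right)^{2} - \left(\frac{39 - 56}{10226} + \frac{11762}{20367}\right) = 19600 - \left(\left(39 - 56\right) \frac{1}{10226} + 11762 \cdot \frac{1}{20367}\right) = 19600 - \left(\left(-17\right) \frac{1}{10226} + \frac{11762}{20367}\right) = 19600 - \left(- \frac{17}{10226} + \frac{11762}{20367}\right) = 19600 - \frac{119931973}{208272942} = \frac{4082029731227}{208272942}$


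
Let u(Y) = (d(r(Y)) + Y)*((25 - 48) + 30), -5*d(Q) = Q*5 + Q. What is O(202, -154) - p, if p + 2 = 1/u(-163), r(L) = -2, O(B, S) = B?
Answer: 1146689/5621 ≈ 204.00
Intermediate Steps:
d(Q) = -6*Q/5 (d(Q) = -(Q*5 + Q)/5 = -(5*Q + Q)/5 = -6*Q/5)
u(Y) = 84/5 + 7*Y (u(Y) = (-6/5*(-2) + Y)*((25 - 48) + 30) = (12/5 + Y)*(-23 + 30) = (12/5 + Y)*7 = 84/5 + 7*Y)
p = -11247/5621 (p = -2 + 1/(84/5 + 7*(-163)) = -2 + 1/(84/5 - 1141) = -2 + 1/(-5621/5) = -2 - 5/5621 = -11247/5621 ≈ -2.0009)
O(202, -154) - p = 202 - 1*(-11247/5621) = 202 + 11247/5621 = 1146689/5621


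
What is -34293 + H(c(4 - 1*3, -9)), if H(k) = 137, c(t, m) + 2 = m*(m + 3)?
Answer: -34156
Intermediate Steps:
c(t, m) = -2 + m*(3 + m) (c(t, m) = -2 + m*(m + 3) = -2 + m*(3 + m))
-34293 + H(c(4 - 1*3, -9)) = -34293 + 137 = -34156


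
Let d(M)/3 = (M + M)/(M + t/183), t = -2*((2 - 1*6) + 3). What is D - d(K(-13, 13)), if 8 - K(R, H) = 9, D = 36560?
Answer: 6616262/181 ≈ 36554.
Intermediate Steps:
t = 2 (t = -2*((2 - 6) + 3) = -2*(-4 + 3) = -2*(-1) = 2)
K(R, H) = -1 (K(R, H) = 8 - 1*9 = 8 - 9 = -1)
d(M) = 6*M/(2/183 + M) (d(M) = 3*((M + M)/(M + 2/183)) = 3*((2*M)/(M + 2*(1/183))) = 3*((2*M)/(M + 2/183)) = 3*((2*M)/(2/183 + M)) = 3*(2*M/(2/183 + M)) = 6*M/(2/183 + M))
D - d(K(-13, 13)) = 36560 - 1098*(-1)/(2 + 183*(-1)) = 36560 - 1098*(-1)/(2 - 183) = 36560 - 1098*(-1)/(-181) = 36560 - 1098*(-1)*(-1)/181 = 36560 - 1*1098/181 = 36560 - 1098/181 = 6616262/181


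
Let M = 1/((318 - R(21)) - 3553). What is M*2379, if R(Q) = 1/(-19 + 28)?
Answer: -21411/29116 ≈ -0.73537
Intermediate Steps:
R(Q) = ⅑ (R(Q) = 1/9 = ⅑)
M = -9/29116 (M = 1/((318 - 1*⅑) - 3553) = 1/((318 - ⅑) - 3553) = 1/(2861/9 - 3553) = 1/(-29116/9) = -9/29116 ≈ -0.00030911)
M*2379 = -9/29116*2379 = -21411/29116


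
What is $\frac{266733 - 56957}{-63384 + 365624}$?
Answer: $\frac{13111}{18890} \approx 0.69407$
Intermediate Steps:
$\frac{266733 - 56957}{-63384 + 365624} = \frac{209776}{302240} = 209776 \cdot \frac{1}{302240} = \frac{13111}{18890}$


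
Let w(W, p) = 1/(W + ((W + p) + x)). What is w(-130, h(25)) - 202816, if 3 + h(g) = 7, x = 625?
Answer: -74839103/369 ≈ -2.0282e+5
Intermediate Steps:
h(g) = 4 (h(g) = -3 + 7 = 4)
w(W, p) = 1/(625 + p + 2*W) (w(W, p) = 1/(W + ((W + p) + 625)) = 1/(W + (625 + W + p)) = 1/(625 + p + 2*W))
w(-130, h(25)) - 202816 = 1/(625 + 4 + 2*(-130)) - 202816 = 1/(625 + 4 - 260) - 202816 = 1/369 - 202816 = -74839103/369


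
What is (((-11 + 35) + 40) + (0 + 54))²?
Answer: 13924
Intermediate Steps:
(((-11 + 35) + 40) + (0 + 54))² = ((24 + 40) + 54)² = (64 + 54)² = 118² = 13924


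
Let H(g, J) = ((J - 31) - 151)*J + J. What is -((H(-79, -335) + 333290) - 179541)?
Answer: -326609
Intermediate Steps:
H(g, J) = J + J*(-182 + J) (H(g, J) = ((-31 + J) - 151)*J + J = (-182 + J)*J + J = J*(-182 + J) + J = J + J*(-182 + J))
-((H(-79, -335) + 333290) - 179541) = -((-335*(-181 - 335) + 333290) - 179541) = -((-335*(-516) + 333290) - 179541) = -((172860 + 333290) - 179541) = -(506150 - 179541) = -1*326609 = -326609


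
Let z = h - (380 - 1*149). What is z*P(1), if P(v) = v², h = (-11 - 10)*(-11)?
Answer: 0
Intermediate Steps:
h = 231 (h = -21*(-11) = 231)
z = 0 (z = 231 - (380 - 1*149) = 231 - (380 - 149) = 231 - 1*231 = 231 - 231 = 0)
z*P(1) = 0*1² = 0*1 = 0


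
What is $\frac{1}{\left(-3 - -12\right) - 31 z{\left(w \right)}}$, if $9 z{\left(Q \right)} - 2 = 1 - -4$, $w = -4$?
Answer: $- \frac{9}{136} \approx -0.066176$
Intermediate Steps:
$z{\left(Q \right)} = \frac{7}{9}$ ($z{\left(Q \right)} = \frac{2}{9} + \frac{1 - -4}{9} = \frac{2}{9} + \frac{1 + 4}{9} = \frac{2}{9} + \frac{1}{9} \cdot 5 = \frac{2}{9} + \frac{5}{9} = \frac{7}{9}$)
$\frac{1}{\left(-3 - -12\right) - 31 z{\left(w \right)}} = \frac{1}{\left(-3 - -12\right) - \frac{217}{9}} = \frac{1}{\left(-3 + 12\right) - \frac{217}{9}} = \frac{1}{9 - \frac{217}{9}} = \frac{1}{- \frac{136}{9}} = - \frac{9}{136}$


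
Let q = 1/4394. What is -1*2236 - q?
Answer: -9824985/4394 ≈ -2236.0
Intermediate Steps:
q = 1/4394 ≈ 0.00022758
-1*2236 - q = -1*2236 - 1*1/4394 = -2236 - 1/4394 = -9824985/4394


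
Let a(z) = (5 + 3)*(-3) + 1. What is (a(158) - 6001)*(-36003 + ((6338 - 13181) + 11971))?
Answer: 185991000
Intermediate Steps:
a(z) = -23 (a(z) = 8*(-3) + 1 = -24 + 1 = -23)
(a(158) - 6001)*(-36003 + ((6338 - 13181) + 11971)) = (-23 - 6001)*(-36003 + ((6338 - 13181) + 11971)) = -6024*(-36003 + (-6843 + 11971)) = -6024*(-36003 + 5128) = -6024*(-30875) = 185991000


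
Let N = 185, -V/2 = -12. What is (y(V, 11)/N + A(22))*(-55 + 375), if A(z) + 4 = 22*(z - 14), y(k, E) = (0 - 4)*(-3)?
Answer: 2037248/37 ≈ 55061.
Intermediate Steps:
V = 24 (V = -2*(-12) = 24)
y(k, E) = 12 (y(k, E) = -4*(-3) = 12)
A(z) = -312 + 22*z (A(z) = -4 + 22*(z - 14) = -4 + 22*(-14 + z) = -4 + (-308 + 22*z) = -312 + 22*z)
(y(V, 11)/N + A(22))*(-55 + 375) = (12/185 + (-312 + 22*22))*(-55 + 375) = (12*(1/185) + (-312 + 484))*320 = (12/185 + 172)*320 = (31832/185)*320 = 2037248/37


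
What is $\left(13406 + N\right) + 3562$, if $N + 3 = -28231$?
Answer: $-11266$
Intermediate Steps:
$N = -28234$ ($N = -3 - 28231 = -28234$)
$\left(13406 + N\right) + 3562 = \left(13406 - 28234\right) + 3562 = -14828 + 3562 = -11266$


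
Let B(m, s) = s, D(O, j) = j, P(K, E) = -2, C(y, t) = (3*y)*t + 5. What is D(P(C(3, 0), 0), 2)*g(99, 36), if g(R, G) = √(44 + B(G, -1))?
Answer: 2*√43 ≈ 13.115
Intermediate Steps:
C(y, t) = 5 + 3*t*y (C(y, t) = 3*t*y + 5 = 5 + 3*t*y)
g(R, G) = √43 (g(R, G) = √(44 - 1) = √43)
D(P(C(3, 0), 0), 2)*g(99, 36) = 2*√43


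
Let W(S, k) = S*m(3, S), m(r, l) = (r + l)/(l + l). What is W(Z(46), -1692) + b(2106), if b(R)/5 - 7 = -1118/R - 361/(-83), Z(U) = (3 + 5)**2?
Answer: 1177771/13446 ≈ 87.593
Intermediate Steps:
Z(U) = 64 (Z(U) = 8**2 = 64)
m(r, l) = (l + r)/(2*l) (m(r, l) = (l + r)/((2*l)) = (l + r)*(1/(2*l)) = (l + r)/(2*l))
b(R) = 4710/83 - 5590/R (b(R) = 35 + 5*(-1118/R - 361/(-83)) = 35 + 5*(-1118/R - 361*(-1/83)) = 35 + 5*(-1118/R + 361/83) = 35 + 5*(361/83 - 1118/R) = 35 + (1805/83 - 5590/R) = 4710/83 - 5590/R)
W(S, k) = 3/2 + S/2 (W(S, k) = S*((S + 3)/(2*S)) = S*((3 + S)/(2*S)) = 3/2 + S/2)
W(Z(46), -1692) + b(2106) = (3/2 + (1/2)*64) + (4710/83 - 5590/2106) = (3/2 + 32) + (4710/83 - 5590*1/2106) = 67/2 + (4710/83 - 215/81) = 67/2 + 363665/6723 = 1177771/13446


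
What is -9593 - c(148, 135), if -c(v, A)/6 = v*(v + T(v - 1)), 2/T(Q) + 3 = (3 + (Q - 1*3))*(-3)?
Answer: 121827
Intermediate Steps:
T(Q) = 2/(-3 - 3*Q) (T(Q) = 2/(-3 + (3 + (Q - 1*3))*(-3)) = 2/(-3 + (3 + (Q - 3))*(-3)) = 2/(-3 + (3 + (-3 + Q))*(-3)) = 2/(-3 + Q*(-3)) = 2/(-3 - 3*Q))
c(v, A) = -6*v*(v - 2/(3*v)) (c(v, A) = -6*v*(v - 2/(3 + 3*(v - 1))) = -6*v*(v - 2/(3 + 3*(-1 + v))) = -6*v*(v - 2/(3 + (-3 + 3*v))) = -6*v*(v - 2*1/(3*v)) = -6*v*(v - 2/(3*v)))
-9593 - c(148, 135) = -9593 - (4 - 6*148**2) = -9593 - (4 - 6*21904) = -9593 - (4 - 131424) = -9593 - 1*(-131420) = -9593 + 131420 = 121827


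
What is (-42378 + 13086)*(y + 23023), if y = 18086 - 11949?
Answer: -854154720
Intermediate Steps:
y = 6137
(-42378 + 13086)*(y + 23023) = (-42378 + 13086)*(6137 + 23023) = -29292*29160 = -854154720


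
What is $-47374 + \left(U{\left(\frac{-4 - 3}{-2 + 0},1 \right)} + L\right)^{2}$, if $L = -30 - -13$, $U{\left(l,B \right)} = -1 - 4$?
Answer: $-46890$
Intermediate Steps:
$U{\left(l,B \right)} = -5$ ($U{\left(l,B \right)} = -1 - 4 = -5$)
$L = -17$ ($L = -30 + 13 = -17$)
$-47374 + \left(U{\left(\frac{-4 - 3}{-2 + 0},1 \right)} + L\right)^{2} = -47374 + \left(-5 - 17\right)^{2} = -47374 + \left(-22\right)^{2} = -47374 + 484 = -46890$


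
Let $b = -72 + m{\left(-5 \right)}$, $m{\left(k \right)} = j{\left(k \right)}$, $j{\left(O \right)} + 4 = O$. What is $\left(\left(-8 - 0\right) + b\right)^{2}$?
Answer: $7921$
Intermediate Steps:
$j{\left(O \right)} = -4 + O$
$m{\left(k \right)} = -4 + k$
$b = -81$ ($b = -72 - 9 = -81$)
$\left(\left(-8 - 0\right) + b\right)^{2} = \left(\left(-8 - 0\right) - 81\right)^{2} = \left(\left(-8 + 0\right) - 81\right)^{2} = \left(-8 - 81\right)^{2} = \left(-89\right)^{2} = 7921$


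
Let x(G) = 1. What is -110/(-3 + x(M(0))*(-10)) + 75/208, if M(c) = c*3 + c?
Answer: 1835/208 ≈ 8.8221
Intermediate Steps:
M(c) = 4*c (M(c) = 3*c + c = 4*c)
-110/(-3 + x(M(0))*(-10)) + 75/208 = -110/(-3 + 1*(-10)) + 75/208 = -110/(-3 - 10) + 75*(1/208) = -110/(-13) + 75/208 = -110*(-1/13) + 75/208 = 110/13 + 75/208 = 1835/208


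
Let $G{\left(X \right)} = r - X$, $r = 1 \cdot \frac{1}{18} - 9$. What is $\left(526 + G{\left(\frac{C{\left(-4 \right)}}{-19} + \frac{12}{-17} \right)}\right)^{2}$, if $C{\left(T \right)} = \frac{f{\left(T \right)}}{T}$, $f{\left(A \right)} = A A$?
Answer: $\frac{9054327739681}{33802596} \approx 2.6786 \cdot 10^{5}$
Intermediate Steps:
$f{\left(A \right)} = A^{2}$
$r = - \frac{161}{18}$ ($r = 1 \cdot \frac{1}{18} - 9 = \frac{1}{18} - 9 = - \frac{161}{18} \approx -8.9444$)
$C{\left(T \right)} = T$ ($C{\left(T \right)} = \frac{T^{2}}{T} = T$)
$G{\left(X \right)} = - \frac{161}{18} - X$
$\left(526 + G{\left(\frac{C{\left(-4 \right)}}{-19} + \frac{12}{-17} \right)}\right)^{2} = \left(526 - \left(\frac{161}{18} - \frac{12}{17} + \frac{4}{19}\right)\right)^{2} = \left(526 - \frac{49123}{5814}\right)^{2} = \left(\frac{3009041}{5814}\right)^{2} = \frac{9054327739681}{33802596}$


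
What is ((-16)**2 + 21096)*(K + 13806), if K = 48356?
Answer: 1327283024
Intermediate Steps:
((-16)**2 + 21096)*(K + 13806) = ((-16)**2 + 21096)*(48356 + 13806) = (256 + 21096)*62162 = 21352*62162 = 1327283024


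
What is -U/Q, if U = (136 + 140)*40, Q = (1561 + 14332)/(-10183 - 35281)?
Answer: 21822720/691 ≈ 31581.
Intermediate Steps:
Q = -15893/45464 (Q = 15893/(-45464) = 15893*(-1/45464) = -15893/45464 ≈ -0.34957)
U = 11040 (U = 276*40 = 11040)
-U/Q = -11040/(-15893/45464) = -11040*(-45464)/15893 = -1*(-21822720/691) = 21822720/691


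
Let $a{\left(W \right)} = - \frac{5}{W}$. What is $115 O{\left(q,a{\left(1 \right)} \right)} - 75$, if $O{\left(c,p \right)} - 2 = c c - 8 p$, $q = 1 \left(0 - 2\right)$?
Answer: $5215$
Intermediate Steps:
$q = -2$ ($q = 1 \left(-2\right) = -2$)
$O{\left(c,p \right)} = 2 + c^{2} - 8 p$ ($O{\left(c,p \right)} = 2 + \left(c c - 8 p\right) = 2 + \left(c^{2} - 8 p\right) = 2 + c^{2} - 8 p$)
$115 O{\left(q,a{\left(1 \right)} \right)} - 75 = 115 \left(2 + \left(-2\right)^{2} - 8 \left(- \frac{5}{1}\right)\right) - 75 = 115 \left(2 + 4 - 8 \left(\left(-5\right) 1\right)\right) - 75 = 115 \left(2 + 4 - -40\right) - 75 = 115 \left(2 + 4 + 40\right) - 75 = 115 \cdot 46 - 75 = 5290 - 75 = 5215$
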